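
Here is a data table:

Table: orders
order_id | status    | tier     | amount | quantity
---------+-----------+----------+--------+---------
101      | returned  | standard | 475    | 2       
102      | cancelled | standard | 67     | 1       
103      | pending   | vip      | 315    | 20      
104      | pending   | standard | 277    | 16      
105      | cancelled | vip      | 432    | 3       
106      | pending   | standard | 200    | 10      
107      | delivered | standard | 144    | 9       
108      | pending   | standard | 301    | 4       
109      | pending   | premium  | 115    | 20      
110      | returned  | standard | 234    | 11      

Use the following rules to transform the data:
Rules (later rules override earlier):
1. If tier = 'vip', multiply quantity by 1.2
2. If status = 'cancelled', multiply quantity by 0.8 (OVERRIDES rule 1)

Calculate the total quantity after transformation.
99.2

Step 1: Rule 2 takes priority for records with status = 'cancelled'
  - 2 records: 4 × 0.8 = 3.2
Step 2: Rule 1 applies to remaining records with tier = 'vip'
  - 1 records: 20 × 1.2 = 24.0
Step 3: Other records unchanged: 72
Step 4: Final sum = 3.2 + 24.0 + 72 = 99.2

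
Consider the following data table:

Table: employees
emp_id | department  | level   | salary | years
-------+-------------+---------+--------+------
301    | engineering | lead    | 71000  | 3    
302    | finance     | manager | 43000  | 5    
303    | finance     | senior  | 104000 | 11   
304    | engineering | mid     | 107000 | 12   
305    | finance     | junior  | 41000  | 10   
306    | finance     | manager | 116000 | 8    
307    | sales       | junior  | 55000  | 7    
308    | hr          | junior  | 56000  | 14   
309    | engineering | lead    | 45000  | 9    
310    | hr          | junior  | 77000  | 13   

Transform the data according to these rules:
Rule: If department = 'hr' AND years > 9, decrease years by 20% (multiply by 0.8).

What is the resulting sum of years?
86.6

Step 1: Find records where department = 'hr' AND years > 9
Step 2: 2 records match, summing to 27
Step 3: After multiplier: 27 × 0.8 = 21.6
Step 4: Unaffected records sum: 65
Step 5: Final sum = 21.6 + 65 = 86.6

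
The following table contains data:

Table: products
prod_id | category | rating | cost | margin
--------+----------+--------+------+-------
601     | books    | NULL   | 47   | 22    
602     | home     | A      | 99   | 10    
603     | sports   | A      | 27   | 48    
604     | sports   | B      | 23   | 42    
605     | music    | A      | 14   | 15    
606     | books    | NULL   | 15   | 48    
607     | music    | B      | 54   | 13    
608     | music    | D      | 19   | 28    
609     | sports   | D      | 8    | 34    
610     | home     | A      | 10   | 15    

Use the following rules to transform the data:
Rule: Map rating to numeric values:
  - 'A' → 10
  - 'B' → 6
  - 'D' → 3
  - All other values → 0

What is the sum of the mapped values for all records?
58

Step 1: Apply mapping to each record
Step 2: Count by status:
  'A': 4 records × 10 = 40
  'B': 2 records × 6 = 12
  'D': 2 records × 3 = 6
Step 3: Sum all mapped values = 58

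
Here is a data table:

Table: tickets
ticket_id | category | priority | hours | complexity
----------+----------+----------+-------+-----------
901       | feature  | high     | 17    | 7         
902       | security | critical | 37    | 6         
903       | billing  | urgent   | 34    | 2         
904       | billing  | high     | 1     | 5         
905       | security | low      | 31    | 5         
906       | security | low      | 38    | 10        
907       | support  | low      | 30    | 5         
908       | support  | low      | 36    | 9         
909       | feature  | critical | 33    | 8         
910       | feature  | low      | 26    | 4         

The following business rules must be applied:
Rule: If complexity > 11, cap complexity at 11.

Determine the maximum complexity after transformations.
10

Step 1: Original maximum complexity = 10
Step 2: Check cap of 11 against maximum
Step 3: No records exceed the cap (max 10 <= cap 11), so no capping applies
Step 4: Maximum after transformation = 10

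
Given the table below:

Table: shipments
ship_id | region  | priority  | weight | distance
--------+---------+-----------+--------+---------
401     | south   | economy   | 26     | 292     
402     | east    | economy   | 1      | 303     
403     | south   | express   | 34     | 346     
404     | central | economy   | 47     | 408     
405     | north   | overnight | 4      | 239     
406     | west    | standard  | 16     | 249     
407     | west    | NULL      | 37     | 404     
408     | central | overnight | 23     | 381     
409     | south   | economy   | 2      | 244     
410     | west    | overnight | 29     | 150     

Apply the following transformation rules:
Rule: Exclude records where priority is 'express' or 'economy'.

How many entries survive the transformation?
5

Step 1: Count records to exclude
  - 1 (express) + 4 (economy) = 5 records
Step 2: Total records: 10
Step 3: Remaining = 10 - 5 = 5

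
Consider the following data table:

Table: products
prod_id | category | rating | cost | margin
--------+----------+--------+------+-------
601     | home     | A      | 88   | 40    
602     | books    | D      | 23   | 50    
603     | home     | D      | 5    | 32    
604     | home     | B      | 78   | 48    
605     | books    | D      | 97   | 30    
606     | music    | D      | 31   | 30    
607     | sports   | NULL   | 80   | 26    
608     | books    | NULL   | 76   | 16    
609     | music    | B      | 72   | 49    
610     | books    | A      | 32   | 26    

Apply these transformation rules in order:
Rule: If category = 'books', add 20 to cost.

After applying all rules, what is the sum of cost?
662

Step 1: Count records where category = 'books': 4
Step 2: Total bonus added: 4 × 20 = 80
Step 3: Original sum of cost: 582
Step 4: Final sum = 582 + 80 = 662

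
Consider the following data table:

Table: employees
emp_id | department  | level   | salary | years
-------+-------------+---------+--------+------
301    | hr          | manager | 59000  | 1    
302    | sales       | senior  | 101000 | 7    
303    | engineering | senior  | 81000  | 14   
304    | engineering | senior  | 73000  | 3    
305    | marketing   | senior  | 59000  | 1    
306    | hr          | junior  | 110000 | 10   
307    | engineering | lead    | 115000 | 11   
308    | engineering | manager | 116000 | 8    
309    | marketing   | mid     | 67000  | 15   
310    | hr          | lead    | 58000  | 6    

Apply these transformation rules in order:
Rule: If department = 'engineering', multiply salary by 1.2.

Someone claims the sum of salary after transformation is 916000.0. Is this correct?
Yes, the result is correct.

Step 1: Calculate the correct sum after transformation
Step 2: Apply multiplier 1.2 to records where department = 'engineering'
Step 3: Correct result = 916000.0
Step 4: Claimed result = 916000.0
Step 5: 916000.0 = 916000.0 ✓
Conclusion: The claimed result is correct.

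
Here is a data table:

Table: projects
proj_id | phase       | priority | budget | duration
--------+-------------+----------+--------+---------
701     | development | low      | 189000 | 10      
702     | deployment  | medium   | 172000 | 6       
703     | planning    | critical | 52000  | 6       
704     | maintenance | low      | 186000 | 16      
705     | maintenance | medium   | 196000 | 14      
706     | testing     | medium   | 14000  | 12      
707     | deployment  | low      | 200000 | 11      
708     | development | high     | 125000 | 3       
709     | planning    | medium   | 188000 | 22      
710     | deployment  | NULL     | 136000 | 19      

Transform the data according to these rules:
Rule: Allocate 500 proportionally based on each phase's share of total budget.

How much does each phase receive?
deployment: 174.21, development: 107.68, maintenance: 131.0, planning: 82.3, testing: 4.8

Step 1: Calculate total budget = 1458000
Step 2: Calculate each phase's proportion:
  deployment: 508000/1458000 = 34.84% → 174.21
  development: 314000/1458000 = 21.54% → 107.68
  maintenance: 382000/1458000 = 26.20% → 131.0
  planning: 240000/1458000 = 16.46% → 82.3
  testing: 14000/1458000 = 0.96% → 4.8
Step 3: Verify: sum of allocations ≈ 500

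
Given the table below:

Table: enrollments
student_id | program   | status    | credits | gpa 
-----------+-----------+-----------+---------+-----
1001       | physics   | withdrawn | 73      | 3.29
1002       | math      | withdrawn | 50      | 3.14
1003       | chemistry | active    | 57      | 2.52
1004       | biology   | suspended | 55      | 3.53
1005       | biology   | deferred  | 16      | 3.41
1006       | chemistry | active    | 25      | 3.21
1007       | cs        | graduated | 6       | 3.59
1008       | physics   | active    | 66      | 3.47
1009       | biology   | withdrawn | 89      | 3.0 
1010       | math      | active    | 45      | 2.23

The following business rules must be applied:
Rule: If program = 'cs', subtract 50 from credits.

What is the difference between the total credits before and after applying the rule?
50

Step 1: Original sum of credits = 482
Step 2: 1 records have program = 'cs'
Step 3: Each affected record changes by -50
Step 4: Total change = 1 × -50 = -50
Step 5: New sum = 482 + -50 = 432
Step 6: Difference = |432 - 482| = 50
        (Sum decreased by 50)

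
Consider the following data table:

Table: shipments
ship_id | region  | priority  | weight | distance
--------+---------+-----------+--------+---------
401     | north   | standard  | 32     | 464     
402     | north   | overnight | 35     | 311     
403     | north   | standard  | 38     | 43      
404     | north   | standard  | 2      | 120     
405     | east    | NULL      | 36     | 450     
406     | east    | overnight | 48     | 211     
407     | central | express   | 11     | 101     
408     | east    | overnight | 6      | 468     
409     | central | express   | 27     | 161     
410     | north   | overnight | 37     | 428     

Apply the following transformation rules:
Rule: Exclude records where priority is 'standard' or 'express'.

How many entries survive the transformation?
5

Step 1: Count records to exclude
  - 3 (standard) + 2 (express) = 5 records
Step 2: Total records: 10
Step 3: Remaining = 10 - 5 = 5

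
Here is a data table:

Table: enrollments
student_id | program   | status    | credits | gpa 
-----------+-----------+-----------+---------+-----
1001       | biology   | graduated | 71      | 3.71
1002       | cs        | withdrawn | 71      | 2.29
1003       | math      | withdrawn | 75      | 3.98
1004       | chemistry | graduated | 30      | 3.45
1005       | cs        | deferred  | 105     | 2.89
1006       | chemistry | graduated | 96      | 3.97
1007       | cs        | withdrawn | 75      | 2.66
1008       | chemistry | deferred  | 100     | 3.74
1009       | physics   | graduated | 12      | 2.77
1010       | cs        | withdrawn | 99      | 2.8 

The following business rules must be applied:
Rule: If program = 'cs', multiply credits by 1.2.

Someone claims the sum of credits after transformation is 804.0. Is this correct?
Yes, the result is correct.

Step 1: Calculate the correct sum after transformation
Step 2: Apply multiplier 1.2 to records where program = 'cs'
Step 3: Correct result = 804.0
Step 4: Claimed result = 804.0
Step 5: 804.0 = 804.0 ✓
Conclusion: The claimed result is correct.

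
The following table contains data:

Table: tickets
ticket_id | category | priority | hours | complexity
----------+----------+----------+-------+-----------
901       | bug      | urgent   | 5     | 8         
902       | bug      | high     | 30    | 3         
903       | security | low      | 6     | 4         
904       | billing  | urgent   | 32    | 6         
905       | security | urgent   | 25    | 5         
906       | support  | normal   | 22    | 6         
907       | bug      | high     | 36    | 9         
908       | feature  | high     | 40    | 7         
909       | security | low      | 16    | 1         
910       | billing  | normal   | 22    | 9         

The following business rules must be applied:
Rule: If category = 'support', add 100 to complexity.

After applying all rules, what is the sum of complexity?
158

Step 1: Count records where category = 'support': 1
Step 2: Total bonus added: 1 × 100 = 100
Step 3: Original sum of complexity: 58
Step 4: Final sum = 58 + 100 = 158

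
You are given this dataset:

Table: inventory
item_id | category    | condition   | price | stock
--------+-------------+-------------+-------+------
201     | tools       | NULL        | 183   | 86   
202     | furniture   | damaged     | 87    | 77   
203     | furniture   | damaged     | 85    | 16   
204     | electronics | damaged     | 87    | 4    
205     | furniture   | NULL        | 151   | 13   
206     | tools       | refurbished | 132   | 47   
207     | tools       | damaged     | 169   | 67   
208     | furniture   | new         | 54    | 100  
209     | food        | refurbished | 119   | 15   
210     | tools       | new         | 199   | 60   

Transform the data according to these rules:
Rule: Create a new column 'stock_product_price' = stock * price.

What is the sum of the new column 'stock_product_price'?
62760

Step 1: For each record, compute stock * price
Example calculations:
  86 * 183 = 15738
  77 * 87 = 6699
  16 * 85 = 1360
  ...
Step 2: Sum all derived values
Step 3: Total = 62760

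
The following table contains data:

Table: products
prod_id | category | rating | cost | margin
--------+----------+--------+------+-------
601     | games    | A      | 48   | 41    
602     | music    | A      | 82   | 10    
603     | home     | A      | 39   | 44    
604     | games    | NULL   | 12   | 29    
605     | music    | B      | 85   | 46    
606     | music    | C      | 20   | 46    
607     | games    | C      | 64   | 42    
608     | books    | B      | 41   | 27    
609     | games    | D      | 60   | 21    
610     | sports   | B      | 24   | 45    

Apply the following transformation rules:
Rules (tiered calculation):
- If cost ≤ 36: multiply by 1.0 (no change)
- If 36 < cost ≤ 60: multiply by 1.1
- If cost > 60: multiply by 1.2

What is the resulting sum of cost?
540.0

Step 1: Tier 1 (cost ≤ 36): 3 records, sum = 56 × 1.0 = 56.0
Step 2: Tier 2 (36 < cost ≤ 60): 4 records, sum = 188 × 1.1 = 206.8
Step 3: Tier 3 (cost > 60): 3 records, sum = 231 × 1.2 = 277.2
Step 4: Final sum = 56.0 + 206.8 + 277.2 = 540.0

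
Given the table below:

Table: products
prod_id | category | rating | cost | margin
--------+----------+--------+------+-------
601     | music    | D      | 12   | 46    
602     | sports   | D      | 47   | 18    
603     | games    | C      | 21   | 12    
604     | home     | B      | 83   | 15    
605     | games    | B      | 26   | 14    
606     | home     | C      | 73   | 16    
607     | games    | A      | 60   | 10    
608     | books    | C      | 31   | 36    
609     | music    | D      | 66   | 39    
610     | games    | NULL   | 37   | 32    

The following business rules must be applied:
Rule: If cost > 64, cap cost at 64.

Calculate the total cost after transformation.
426

Step 1: 3 records have cost > 64
Step 2: These records originally summed to 222
Step 3: After capping: 3 × 64 = 192
Step 4: Unaffected records sum: 234
Step 5: Final sum = 192 + 234 = 426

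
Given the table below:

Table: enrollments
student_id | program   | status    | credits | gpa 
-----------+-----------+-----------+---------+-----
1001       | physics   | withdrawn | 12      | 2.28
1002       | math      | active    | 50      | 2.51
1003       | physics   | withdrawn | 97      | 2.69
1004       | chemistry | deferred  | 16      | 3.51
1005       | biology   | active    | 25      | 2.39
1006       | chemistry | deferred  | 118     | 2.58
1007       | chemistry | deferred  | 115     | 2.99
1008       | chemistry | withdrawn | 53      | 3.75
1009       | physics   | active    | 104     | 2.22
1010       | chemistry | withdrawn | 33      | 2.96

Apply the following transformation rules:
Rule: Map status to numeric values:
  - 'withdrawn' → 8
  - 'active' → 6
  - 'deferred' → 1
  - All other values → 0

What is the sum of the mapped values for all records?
53

Step 1: Apply mapping to each record
Step 2: Count by status:
  'withdrawn': 4 records × 8 = 32
  'active': 3 records × 6 = 18
  'deferred': 3 records × 1 = 3
Step 3: Sum all mapped values = 53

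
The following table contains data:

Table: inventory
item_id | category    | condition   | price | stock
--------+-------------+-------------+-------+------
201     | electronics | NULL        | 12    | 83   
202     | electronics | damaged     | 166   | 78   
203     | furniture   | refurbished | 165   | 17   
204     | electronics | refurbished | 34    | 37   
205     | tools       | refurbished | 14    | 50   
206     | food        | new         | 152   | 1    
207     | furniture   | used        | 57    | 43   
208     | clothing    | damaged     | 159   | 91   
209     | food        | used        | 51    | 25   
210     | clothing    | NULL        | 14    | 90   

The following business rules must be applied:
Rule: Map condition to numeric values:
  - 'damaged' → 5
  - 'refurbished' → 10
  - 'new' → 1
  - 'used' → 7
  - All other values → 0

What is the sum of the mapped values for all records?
55

Step 1: Apply mapping to each record
Step 2: Count by status:
  'damaged': 2 records × 5 = 10
  'refurbished': 3 records × 10 = 30
  'new': 1 records × 1 = 1
  'used': 2 records × 7 = 14
Step 3: Sum all mapped values = 55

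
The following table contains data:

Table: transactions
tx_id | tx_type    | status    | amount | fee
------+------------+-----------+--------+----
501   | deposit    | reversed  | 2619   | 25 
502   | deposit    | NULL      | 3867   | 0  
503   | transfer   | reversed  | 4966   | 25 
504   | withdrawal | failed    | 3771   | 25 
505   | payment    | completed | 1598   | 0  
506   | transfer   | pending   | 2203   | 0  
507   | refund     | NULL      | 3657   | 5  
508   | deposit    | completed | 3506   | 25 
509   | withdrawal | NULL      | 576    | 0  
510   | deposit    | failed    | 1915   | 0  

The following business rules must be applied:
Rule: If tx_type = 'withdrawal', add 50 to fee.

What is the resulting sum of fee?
205

Step 1: Count records where tx_type = 'withdrawal': 2
Step 2: Total bonus added: 2 × 50 = 100
Step 3: Original sum of fee: 105
Step 4: Final sum = 105 + 100 = 205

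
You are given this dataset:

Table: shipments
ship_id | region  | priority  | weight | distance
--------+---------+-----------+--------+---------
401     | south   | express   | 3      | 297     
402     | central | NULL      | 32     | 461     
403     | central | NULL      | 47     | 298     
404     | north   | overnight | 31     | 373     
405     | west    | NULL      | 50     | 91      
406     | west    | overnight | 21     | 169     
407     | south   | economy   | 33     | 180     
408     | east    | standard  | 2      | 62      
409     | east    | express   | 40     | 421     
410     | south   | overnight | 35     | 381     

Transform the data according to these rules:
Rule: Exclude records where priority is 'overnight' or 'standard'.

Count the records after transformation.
6

Step 1: Count records to exclude
  - 3 (overnight) + 1 (standard) = 4 records
Step 2: Total records: 10
Step 3: Remaining = 10 - 4 = 6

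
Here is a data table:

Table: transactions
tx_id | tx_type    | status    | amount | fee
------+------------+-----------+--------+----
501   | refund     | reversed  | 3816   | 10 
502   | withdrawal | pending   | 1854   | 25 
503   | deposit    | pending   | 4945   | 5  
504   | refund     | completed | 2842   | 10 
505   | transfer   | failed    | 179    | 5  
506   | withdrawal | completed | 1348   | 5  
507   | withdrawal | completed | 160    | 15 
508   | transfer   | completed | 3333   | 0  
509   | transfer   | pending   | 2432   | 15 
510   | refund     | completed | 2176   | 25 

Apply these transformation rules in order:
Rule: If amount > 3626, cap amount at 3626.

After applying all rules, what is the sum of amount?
21576

Step 1: 2 records have amount > 3626
Step 2: These records originally summed to 8761
Step 3: After capping: 2 × 3626 = 7252
Step 4: Unaffected records sum: 14324
Step 5: Final sum = 7252 + 14324 = 21576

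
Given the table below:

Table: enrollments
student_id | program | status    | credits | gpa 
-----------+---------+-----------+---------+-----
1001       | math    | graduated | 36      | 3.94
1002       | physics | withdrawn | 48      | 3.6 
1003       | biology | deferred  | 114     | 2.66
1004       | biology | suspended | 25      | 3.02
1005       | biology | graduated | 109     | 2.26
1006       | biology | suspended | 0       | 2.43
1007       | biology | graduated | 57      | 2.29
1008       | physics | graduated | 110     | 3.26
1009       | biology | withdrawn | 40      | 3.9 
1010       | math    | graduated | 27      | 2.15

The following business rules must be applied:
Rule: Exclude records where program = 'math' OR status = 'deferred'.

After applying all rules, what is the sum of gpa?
20.76

Step 1: Find records where program = 'math' OR status = 'deferred'
Step 2: 3 records match, summing to 8.75
Step 3: Original sum: 29.51
Step 4: Remaining sum = 29.51 - 8.75 = 20.76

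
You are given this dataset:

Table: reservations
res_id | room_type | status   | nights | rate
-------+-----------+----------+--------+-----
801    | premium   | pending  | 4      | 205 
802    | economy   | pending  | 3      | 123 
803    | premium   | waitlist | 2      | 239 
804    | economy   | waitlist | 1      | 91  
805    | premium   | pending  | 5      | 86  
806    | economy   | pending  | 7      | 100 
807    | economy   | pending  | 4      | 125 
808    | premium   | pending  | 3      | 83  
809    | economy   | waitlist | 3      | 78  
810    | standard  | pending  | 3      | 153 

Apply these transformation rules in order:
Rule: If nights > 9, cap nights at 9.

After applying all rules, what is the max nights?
7

Step 1: Original maximum nights = 7
Step 2: Check cap of 9 against maximum
Step 3: No records exceed the cap (max 7 <= cap 9), so no capping applies
Step 4: Maximum after transformation = 7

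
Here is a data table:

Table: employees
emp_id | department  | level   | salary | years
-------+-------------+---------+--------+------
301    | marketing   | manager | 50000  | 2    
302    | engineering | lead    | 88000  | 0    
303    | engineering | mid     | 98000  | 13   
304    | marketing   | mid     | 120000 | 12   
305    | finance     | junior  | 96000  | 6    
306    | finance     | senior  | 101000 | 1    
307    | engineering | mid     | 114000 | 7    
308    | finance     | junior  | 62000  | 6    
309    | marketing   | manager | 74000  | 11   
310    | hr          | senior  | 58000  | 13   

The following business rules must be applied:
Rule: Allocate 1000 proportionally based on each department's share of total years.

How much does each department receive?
engineering: 281.69, finance: 183.1, hr: 183.1, marketing: 352.11

Step 1: Calculate total years = 71
Step 2: Calculate each department's proportion:
  engineering: 20/71 = 28.17% → 281.69
  finance: 13/71 = 18.31% → 183.1
  hr: 13/71 = 18.31% → 183.1
  marketing: 25/71 = 35.21% → 352.11
Step 3: Verify: sum of allocations ≈ 1000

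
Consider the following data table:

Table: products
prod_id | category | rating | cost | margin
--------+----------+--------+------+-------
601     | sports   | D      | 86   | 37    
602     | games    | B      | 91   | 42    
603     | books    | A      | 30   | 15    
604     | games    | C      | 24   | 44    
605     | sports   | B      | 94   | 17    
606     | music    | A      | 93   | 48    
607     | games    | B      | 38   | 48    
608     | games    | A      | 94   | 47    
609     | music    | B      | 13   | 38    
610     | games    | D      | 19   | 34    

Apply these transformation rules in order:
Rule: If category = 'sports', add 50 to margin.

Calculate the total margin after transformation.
470

Step 1: Count records where category = 'sports': 2
Step 2: Total bonus added: 2 × 50 = 100
Step 3: Original sum of margin: 370
Step 4: Final sum = 370 + 100 = 470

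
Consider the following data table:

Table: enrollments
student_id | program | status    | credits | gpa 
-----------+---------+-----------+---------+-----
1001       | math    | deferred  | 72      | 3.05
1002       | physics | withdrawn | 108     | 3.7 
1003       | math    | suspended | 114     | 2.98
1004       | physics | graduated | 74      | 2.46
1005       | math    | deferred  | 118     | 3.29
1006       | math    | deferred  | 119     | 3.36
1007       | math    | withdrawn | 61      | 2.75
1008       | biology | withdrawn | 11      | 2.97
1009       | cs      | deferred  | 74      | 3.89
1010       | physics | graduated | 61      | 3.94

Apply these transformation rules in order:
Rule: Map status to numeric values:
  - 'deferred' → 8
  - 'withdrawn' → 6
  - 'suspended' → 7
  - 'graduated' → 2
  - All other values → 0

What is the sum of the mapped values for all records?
61

Step 1: Apply mapping to each record
Step 2: Count by status:
  'deferred': 4 records × 8 = 32
  'withdrawn': 3 records × 6 = 18
  'suspended': 1 records × 7 = 7
  'graduated': 2 records × 2 = 4
Step 3: Sum all mapped values = 61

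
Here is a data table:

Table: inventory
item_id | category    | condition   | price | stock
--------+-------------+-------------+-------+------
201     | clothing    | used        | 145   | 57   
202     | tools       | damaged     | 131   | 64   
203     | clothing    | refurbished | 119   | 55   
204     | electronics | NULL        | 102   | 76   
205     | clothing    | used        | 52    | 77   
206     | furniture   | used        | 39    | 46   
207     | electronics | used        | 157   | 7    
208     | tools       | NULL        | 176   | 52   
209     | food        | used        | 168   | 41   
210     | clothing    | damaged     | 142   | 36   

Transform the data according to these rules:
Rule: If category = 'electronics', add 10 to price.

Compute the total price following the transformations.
1251

Step 1: Count records where category = 'electronics': 2
Step 2: Total bonus added: 2 × 10 = 20
Step 3: Original sum of price: 1231
Step 4: Final sum = 1231 + 20 = 1251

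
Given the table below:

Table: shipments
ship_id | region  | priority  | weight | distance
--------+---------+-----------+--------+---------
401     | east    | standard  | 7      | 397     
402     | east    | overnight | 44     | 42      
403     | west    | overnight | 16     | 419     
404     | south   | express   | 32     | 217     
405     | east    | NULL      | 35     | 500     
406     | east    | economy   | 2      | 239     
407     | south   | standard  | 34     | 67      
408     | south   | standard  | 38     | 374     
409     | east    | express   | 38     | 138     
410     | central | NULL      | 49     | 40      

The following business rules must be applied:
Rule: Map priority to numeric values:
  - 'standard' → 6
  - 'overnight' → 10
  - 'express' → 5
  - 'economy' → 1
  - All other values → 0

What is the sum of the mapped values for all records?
49

Step 1: Apply mapping to each record
Step 2: Count by status:
  'standard': 3 records × 6 = 18
  'overnight': 2 records × 10 = 20
  'express': 2 records × 5 = 10
  'economy': 1 records × 1 = 1
Step 3: Sum all mapped values = 49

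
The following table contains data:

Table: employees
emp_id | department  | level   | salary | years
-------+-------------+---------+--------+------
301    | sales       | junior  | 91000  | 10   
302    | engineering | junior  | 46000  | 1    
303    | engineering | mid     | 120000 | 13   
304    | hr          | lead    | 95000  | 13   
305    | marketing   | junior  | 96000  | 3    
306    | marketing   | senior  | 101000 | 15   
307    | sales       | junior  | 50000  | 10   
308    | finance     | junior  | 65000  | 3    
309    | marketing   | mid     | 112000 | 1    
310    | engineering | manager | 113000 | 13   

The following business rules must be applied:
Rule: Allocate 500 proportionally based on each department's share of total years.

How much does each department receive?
engineering: 164.63, finance: 18.29, hr: 79.27, marketing: 115.85, sales: 121.95

Step 1: Calculate total years = 82
Step 2: Calculate each department's proportion:
  engineering: 27/82 = 32.93% → 164.63
  finance: 3/82 = 3.66% → 18.29
  hr: 13/82 = 15.85% → 79.27
  marketing: 19/82 = 23.17% → 115.85
  sales: 20/82 = 24.39% → 121.95
Step 3: Verify: sum of allocations ≈ 500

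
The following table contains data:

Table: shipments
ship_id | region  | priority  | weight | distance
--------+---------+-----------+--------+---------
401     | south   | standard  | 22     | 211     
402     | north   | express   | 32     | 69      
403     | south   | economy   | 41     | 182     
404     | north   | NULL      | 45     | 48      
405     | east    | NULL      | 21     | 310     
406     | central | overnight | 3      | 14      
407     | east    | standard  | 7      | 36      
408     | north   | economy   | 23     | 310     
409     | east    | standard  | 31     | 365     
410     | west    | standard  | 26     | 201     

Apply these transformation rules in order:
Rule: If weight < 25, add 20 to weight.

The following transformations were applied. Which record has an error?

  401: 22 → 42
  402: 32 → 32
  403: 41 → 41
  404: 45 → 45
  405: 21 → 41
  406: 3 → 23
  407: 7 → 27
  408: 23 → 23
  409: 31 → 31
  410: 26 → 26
Record 408 has an error. The correct transformed value should be 43, not 23.

Step 1: Check each record against the rule
Step 2: Record 408 has weight = 23
Step 3: Since 23 < 25, the bonus should have been applied
Step 4: Correct value = 43, but claimed value = 23
Conclusion: Record 408 has the error.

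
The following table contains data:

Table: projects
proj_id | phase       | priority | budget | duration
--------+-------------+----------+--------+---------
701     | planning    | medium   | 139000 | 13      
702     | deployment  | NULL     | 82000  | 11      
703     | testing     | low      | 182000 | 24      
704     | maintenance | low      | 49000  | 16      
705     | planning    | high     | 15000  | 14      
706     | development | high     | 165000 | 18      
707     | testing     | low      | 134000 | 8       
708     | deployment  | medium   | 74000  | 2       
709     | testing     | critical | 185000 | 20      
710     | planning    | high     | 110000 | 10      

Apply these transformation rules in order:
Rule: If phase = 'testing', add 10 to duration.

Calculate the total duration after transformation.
166

Step 1: Count records where phase = 'testing': 3
Step 2: Total bonus added: 3 × 10 = 30
Step 3: Original sum of duration: 136
Step 4: Final sum = 136 + 30 = 166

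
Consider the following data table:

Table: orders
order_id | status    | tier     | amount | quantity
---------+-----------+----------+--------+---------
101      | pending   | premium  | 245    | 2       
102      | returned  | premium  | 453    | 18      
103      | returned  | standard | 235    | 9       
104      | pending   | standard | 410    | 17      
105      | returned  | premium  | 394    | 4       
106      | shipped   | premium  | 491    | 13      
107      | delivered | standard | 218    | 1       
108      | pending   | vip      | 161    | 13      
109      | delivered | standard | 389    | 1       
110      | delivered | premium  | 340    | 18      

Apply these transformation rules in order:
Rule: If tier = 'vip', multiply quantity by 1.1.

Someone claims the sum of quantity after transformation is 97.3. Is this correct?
Yes, the result is correct.

Step 1: Calculate the correct sum after transformation
Step 2: Apply multiplier 1.1 to records where tier = 'vip'
Step 3: Correct result = 97.3
Step 4: Claimed result = 97.3
Step 5: 97.3 = 97.3 ✓
Conclusion: The claimed result is correct.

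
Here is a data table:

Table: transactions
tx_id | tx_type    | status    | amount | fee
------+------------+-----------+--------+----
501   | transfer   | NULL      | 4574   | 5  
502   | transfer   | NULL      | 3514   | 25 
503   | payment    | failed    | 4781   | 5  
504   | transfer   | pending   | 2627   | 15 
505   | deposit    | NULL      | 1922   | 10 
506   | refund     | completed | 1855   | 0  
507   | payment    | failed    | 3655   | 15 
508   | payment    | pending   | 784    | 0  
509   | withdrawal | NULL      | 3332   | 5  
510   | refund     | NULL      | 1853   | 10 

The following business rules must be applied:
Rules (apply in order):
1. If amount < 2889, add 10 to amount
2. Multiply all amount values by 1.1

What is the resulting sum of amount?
31841.7

Step 1: Apply Rule 1 - Add 10 to records with amount < 2889
  - 5 records affected: 9041 + (5 × 10) = 9091
  - Unaffected records: 19856
  - Sum after Rule 1: 28947
Step 2: Apply Rule 2 - Multiply all by 1.1
  - 28947 × 1.1 = 31841.7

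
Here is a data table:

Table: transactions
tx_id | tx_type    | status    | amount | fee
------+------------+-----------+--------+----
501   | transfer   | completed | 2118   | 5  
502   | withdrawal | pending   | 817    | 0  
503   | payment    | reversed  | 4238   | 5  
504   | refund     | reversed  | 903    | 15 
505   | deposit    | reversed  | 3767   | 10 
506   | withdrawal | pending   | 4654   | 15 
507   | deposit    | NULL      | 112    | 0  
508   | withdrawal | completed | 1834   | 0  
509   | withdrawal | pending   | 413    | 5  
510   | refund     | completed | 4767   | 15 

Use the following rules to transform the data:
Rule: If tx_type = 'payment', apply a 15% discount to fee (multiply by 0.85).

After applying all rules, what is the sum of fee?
69.25

Step 1: Records with tx_type = 'payment' have total fee = 5
Step 2: Apply multiplier: 5 × 0.85 = 4.25
Step 3: Other records total: 65
Step 4: Final sum = 4.25 + 65 = 69.25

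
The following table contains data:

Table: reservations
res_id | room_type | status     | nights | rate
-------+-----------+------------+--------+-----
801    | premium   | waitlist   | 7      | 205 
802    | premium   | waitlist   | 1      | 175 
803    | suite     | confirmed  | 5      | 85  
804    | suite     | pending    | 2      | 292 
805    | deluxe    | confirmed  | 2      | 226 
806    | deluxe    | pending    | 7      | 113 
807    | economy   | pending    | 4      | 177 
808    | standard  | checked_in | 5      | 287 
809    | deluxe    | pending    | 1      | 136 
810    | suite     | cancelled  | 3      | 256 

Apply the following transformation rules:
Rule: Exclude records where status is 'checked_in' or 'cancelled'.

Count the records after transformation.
8

Step 1: Count records to exclude
  - 1 (checked_in) + 1 (cancelled) = 2 records
Step 2: Total records: 10
Step 3: Remaining = 10 - 2 = 8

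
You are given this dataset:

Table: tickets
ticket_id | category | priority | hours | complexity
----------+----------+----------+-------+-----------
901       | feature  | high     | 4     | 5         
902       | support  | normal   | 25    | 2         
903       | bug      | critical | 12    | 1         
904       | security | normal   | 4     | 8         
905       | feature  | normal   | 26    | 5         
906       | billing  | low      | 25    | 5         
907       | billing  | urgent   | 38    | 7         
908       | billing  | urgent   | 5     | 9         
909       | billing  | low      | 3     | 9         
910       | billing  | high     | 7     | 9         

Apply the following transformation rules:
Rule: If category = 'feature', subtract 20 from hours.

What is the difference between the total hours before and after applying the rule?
40

Step 1: Original sum of hours = 149
Step 2: 2 records have category = 'feature'
Step 3: Each affected record changes by -20
Step 4: Total change = 2 × -20 = -40
Step 5: New sum = 149 + -40 = 109
Step 6: Difference = |109 - 149| = 40
        (Sum decreased by 40)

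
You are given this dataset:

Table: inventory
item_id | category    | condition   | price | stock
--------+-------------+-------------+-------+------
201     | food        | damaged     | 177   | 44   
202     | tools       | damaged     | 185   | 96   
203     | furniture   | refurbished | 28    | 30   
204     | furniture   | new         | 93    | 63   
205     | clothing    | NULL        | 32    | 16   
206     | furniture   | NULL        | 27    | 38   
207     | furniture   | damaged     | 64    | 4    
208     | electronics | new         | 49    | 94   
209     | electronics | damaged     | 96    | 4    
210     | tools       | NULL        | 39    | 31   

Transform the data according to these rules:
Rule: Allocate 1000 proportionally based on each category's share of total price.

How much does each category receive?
clothing: 40.51, electronics: 183.54, food: 224.05, furniture: 268.35, tools: 283.54

Step 1: Calculate total price = 790
Step 2: Calculate each category's proportion:
  clothing: 32/790 = 4.05% → 40.51
  electronics: 145/790 = 18.35% → 183.54
  food: 177/790 = 22.41% → 224.05
  furniture: 212/790 = 26.84% → 268.35
  tools: 224/790 = 28.35% → 283.54
Step 3: Verify: sum of allocations ≈ 1000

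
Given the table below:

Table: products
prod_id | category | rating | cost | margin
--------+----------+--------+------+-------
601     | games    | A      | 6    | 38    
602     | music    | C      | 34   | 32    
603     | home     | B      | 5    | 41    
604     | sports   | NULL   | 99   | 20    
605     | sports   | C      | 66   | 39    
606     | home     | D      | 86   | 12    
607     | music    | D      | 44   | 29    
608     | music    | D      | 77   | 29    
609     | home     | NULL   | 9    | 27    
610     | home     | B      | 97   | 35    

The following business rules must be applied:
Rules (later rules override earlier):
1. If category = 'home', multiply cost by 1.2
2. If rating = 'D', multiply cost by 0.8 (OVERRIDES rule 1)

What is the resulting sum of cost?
503.8

Step 1: Rule 2 takes priority for records with rating = 'D'
  - 3 records: 207 × 0.8 = 165.6
Step 2: Rule 1 applies to remaining records with category = 'home'
  - 3 records: 111 × 1.2 = 133.2
Step 3: Other records unchanged: 205
Step 4: Final sum = 165.6 + 133.2 + 205 = 503.8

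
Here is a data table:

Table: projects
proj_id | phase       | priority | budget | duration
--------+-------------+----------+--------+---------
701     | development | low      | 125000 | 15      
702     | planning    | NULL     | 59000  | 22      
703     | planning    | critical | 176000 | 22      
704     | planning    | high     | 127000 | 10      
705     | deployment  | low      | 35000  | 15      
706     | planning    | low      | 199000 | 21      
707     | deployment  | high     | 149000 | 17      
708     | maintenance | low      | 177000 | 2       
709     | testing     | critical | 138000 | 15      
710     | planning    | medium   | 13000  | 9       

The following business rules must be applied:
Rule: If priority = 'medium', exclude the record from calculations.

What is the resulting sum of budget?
1185000

Step 1: Identify records where priority = 'medium'
Step 2: The excluded records sum to 13000
Step 3: Original total budget = 1198000
Step 4: Remaining total = 1198000 - 13000 = 1185000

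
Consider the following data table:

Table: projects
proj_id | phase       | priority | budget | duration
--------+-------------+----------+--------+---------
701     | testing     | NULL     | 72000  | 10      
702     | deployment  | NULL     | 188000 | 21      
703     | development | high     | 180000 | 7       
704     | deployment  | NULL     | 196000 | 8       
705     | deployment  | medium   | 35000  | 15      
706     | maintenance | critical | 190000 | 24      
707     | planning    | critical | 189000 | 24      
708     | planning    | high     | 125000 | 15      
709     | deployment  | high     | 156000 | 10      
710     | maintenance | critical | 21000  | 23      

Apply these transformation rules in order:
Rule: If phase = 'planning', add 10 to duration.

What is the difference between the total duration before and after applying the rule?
20

Step 1: Original sum of duration = 157
Step 2: 2 records have phase = 'planning'
Step 3: Each affected record changes by 10
Step 4: Total change = 2 × 10 = 20
Step 5: New sum = 157 + 20 = 177
Step 6: Difference = |177 - 157| = 20
        (Sum increased by 20)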